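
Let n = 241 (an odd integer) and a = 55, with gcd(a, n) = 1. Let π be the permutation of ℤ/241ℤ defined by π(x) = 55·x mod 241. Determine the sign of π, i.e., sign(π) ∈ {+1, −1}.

-1

Orbit of 239 under x↦55x: [239, 131, 216, 71, 49, 44, 10]… (length divides ord_241(55)).
Cycle type of π: 240 + 1; total 2 cycles.
Σ(ℓ_i−1) = 241−2 = 239; sign = (−1)^239 = -1.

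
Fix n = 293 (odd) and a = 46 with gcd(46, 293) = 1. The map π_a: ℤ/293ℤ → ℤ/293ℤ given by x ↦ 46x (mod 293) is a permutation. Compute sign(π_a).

+1

Start at x=189: 189 → 197 → 272 → 206 → 100 → 205 → 54 → … (one orbit).
Cycle lengths of π_46 on ℤ/293ℤ: [73, 73, 73, 73, 1]; 5 cycles in total.
5 cycles on 293: each ℓ→(−1)^(ℓ−1), product (−1)^288 = +1.
Zolotarev: (46|293) = +1, matching the cycle-count sign.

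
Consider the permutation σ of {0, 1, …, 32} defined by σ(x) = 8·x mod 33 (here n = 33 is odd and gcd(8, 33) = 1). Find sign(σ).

Start at x=29: 29 → 1 → 8 → 31 → 17 → 4 → 32 → … (one orbit).
Decompose π into cycles: lengths [10, 10, 10, 2, 1] (5 cycles, including the fixed point 0).
With 5 cycles on 33 points, sign = (−1)^{33−5} = +1.
Zolotarev: (8|33) = +1, matching the cycle-count sign.

+1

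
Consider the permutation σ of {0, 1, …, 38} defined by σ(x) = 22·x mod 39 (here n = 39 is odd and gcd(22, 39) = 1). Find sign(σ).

Trace 1: π^k(1) = [1, 22, 16] for k=0..2.
Cycle lengths of π_22 on ℤ/39ℤ: [3, 3, 3, 3, 3, 3, 3, 3, 3, 3, 3, 3, 1, 1, 1]; 15 cycles in total.
15 cycles on 39: each ℓ→(−1)^(ℓ−1), product (−1)^24 = +1.

+1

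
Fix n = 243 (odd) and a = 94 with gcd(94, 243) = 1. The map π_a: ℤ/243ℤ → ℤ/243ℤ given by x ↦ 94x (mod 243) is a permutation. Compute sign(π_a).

+1

Trace 118: π^k(118) = [118, 157, 178, 208, 112, 79, 136] for k=0..6.
Cycle type of π: 81×2 + 27×2 + 9×2 + 3×2 + 1×3; total 11 cycles.
With 11 cycles on 243 points, sign = (−1)^{243−11} = +1.
Via Zolotarev, sign(π_{94}) = (94|243) = +1.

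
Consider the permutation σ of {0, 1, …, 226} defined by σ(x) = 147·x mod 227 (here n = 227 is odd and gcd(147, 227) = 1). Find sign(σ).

+1

Start at x=221: 221 → 26 → 190 → 9 → 188 → 169 → 100 → … (one orbit).
Decompose π into cycles: lengths [113, 113, 1] (3 cycles, including the fixed point 0).
sign(π) = (−1)^{n − #cycles} = (−1)^{227−3} = (−1)^224 = +1.
(147|227)_J = +1 (Zolotarev's lemma cross-check).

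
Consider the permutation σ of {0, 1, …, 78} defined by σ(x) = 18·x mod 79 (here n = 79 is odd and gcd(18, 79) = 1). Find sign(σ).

+1

Start at x=38: 38 → 52 → 67 → 21 → 62 → 10 → 22 → … (one orbit).
π_18 has 7 disjoint cycles with lengths [13, 13, 13, 13, 13, 13, 1] on {0,…,78}.
Σ(ℓ_i−1) = 79−7 = 72; sign = (−1)^72 = +1.
(18|79)_J = +1 (Zolotarev's lemma cross-check).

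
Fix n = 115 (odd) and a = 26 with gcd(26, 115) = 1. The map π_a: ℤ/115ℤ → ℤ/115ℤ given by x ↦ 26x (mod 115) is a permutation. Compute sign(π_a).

Start at x=31: 31 → 1 → 26 → 101 → 96 → 81 → 36 → … (one orbit).
Cycle type of π: 11×10 + 1×5; total 15 cycles.
15 cycles on 115: each ℓ→(−1)^(ℓ−1), product (−1)^100 = +1.
The Jacobi symbol (26|115) = +1 (Zolotarev) agrees.

+1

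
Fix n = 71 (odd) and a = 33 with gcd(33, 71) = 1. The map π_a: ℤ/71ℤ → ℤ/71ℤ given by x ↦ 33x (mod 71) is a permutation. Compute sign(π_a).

-1

Trace 17: π^k(17) = [17, 64, 53, 45, 65, 15, 69] for k=0..6.
The orbit structure of x ↦ 33x mod 71: 2 orbits of sizes [70, 1].
sign(π) = (−1)^{n − #cycles} = (−1)^{71−2} = (−1)^69 = -1.
(33|71)_J = -1 (Zolotarev's lemma cross-check).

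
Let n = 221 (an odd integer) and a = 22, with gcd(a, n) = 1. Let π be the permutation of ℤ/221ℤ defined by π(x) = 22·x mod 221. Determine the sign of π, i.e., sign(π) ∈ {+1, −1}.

Trace 66: π^k(66) = [66, 126, 120, 209, 178, 159, 183] for k=0..6.
Cycle type of π: 48×4 + 16 + 3×4 + 1; total 10 cycles.
10 cycles on 221: each ℓ→(−1)^(ℓ−1), product (−1)^211 = -1.
Via Zolotarev, sign(π_{22}) = (22|221) = -1.

-1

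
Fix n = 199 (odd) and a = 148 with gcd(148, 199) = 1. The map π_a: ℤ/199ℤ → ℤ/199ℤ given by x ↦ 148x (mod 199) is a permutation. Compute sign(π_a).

Start at x=136: 136 → 29 → 113 → 8 → 189 → 112 → 59 → … (one orbit).
The orbit structure of x ↦ 148x mod 199: 2 orbits of sizes [198, 1].
Σ(ℓ_i−1) = 199−2 = 197; sign = (−1)^197 = -1.
Via Zolotarev, sign(π_{148}) = (148|199) = -1.

-1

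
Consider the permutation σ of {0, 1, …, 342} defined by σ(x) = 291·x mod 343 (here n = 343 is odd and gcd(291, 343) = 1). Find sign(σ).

Trace 198: π^k(198) = [198, 337, 312, 240, 211, 4, 135] for k=0..6.
Decompose π into cycles: lengths [147, 147, 21, 21, 3, 3, 1] (7 cycles, including the fixed point 0).
sign(π) = (−1)^{n − #cycles} = (−1)^{343−7} = (−1)^336 = +1.

+1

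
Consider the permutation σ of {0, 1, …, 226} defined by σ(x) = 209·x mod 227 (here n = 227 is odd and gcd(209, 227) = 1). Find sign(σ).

+1

Orbit of 85 under x↦209x: [85, 59, 73, 48, 44, 116, 182]… (length divides ord_227(209)).
3 cycles of lengths [113, 113, 1].
n − c = 227 − 3 = 224; sign = (−1)^224 = +1.
(209|227)_J = +1 (Zolotarev's lemma cross-check).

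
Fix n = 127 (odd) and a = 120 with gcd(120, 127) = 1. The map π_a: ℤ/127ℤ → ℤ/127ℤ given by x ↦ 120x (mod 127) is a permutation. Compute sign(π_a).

Trace 11: π^k(11) = [11, 50, 31, 37, 122, 35, 9] for k=0..6.
3 cycles of lengths [63, 63, 1].
Σ(ℓ_i−1) = 127−3 = 124; sign = (−1)^124 = +1.
Check: (120/127) = +1 by Zolotarev.

+1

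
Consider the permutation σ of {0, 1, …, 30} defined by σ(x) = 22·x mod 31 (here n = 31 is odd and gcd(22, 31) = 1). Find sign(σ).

-1

Trace 27: π^k(27) = [27, 5, 17, 2, 13, 7, 30] for k=0..6.
Decompose π into cycles: lengths [30, 1] (2 cycles, including the fixed point 0).
sign(π) = (−1)^{n − #cycles} = (−1)^{31−2} = (−1)^29 = -1.
Check: (22/31) = -1 by Zolotarev.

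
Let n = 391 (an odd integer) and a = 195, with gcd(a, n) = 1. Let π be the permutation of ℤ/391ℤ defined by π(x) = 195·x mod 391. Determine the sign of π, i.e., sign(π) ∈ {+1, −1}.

Trace 42: π^k(42) = [42, 370, 206, 288, 247, 72, 355] for k=0..6.
Decompose π into cycles: lengths [88, 88, 88, 88, 22, 8, 8, 1] (8 cycles, including the fixed point 0).
n − c = 391 − 8 = 383; sign = (−1)^383 = -1.

-1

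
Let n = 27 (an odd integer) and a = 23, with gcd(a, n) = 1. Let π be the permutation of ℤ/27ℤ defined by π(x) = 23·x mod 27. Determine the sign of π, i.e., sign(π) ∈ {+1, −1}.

Orbit of 16 under x↦23x: [16, 17, 13, 2, 19, 5, 7]… (length divides ord_27(23)).
π_23 has 4 disjoint cycles with lengths [18, 6, 2, 1] on {0,…,26}.
With 4 cycles on 27 points, sign = (−1)^{27−4} = -1.

-1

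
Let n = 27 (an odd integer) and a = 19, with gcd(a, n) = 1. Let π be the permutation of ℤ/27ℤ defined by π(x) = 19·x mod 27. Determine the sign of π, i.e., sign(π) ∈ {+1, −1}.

Orbit of 19 under x↦19x: [19, 10, 1]… (length divides ord_27(19)).
Cycle type of π: 3×6 + 1×9; total 15 cycles.
With 15 cycles on 27 points, sign = (−1)^{27−15} = +1.

+1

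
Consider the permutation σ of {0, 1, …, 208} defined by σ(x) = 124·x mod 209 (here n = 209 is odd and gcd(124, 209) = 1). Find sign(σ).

Trace 108: π^k(108) = [108, 16, 103, 23, 135, 20, 181] for k=0..6.
Decompose π into cycles: lengths [90, 90, 18, 5, 5, 1] (6 cycles, including the fixed point 0).
n − c = 209 − 6 = 203; sign = (−1)^203 = -1.
Check: (124/209) = -1 by Zolotarev.

-1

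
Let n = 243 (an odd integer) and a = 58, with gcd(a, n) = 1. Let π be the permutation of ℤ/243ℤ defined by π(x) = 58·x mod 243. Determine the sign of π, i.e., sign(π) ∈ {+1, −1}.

+1

Start at x=91: 91 → 175 → 187 → 154 → 184 → 223 → 55 → … (one orbit).
The orbit structure of x ↦ 58x mod 243: 11 orbits of sizes [81, 81, 27, 27, 9, 9, 3, 3, 1, 1, 1].
n − c = 243 − 11 = 232; sign = (−1)^232 = +1.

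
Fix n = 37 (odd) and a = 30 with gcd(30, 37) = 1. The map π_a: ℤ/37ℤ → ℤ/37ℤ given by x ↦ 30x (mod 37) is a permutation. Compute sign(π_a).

+1

Orbit of 10 under x↦30x: [10, 4, 9, 11, 34, 21, 1]… (length divides ord_37(30)).
The orbit structure of x ↦ 30x mod 37: 3 orbits of sizes [18, 18, 1].
Σ(ℓ_i−1) = 37−3 = 34; sign = (−1)^34 = +1.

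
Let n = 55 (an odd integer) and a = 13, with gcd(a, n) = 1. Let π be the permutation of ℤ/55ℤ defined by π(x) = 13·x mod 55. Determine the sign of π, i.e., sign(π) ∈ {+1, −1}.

+1

Start at x=4: 4 → 52 → 16 → 43 → 9 → 7 → 36 → … (one orbit).
Cycle lengths of π_13 on ℤ/55ℤ: [20, 20, 10, 4, 1]; 5 cycles in total.
With 5 cycles on 55 points, sign = (−1)^{55−5} = +1.
Zolotarev: (13|55) = +1, matching the cycle-count sign.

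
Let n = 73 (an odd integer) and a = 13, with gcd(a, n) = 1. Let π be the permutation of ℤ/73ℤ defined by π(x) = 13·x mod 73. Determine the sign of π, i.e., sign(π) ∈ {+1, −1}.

Start at x=51: 51 → 6 → 5 → 65 → 42 → 35 → 17 → … (one orbit).
The orbit structure of x ↦ 13x mod 73: 2 orbits of sizes [72, 1].
2 cycles on 73: each ℓ→(−1)^(ℓ−1), product (−1)^71 = -1.
Check: (13/73) = -1 by Zolotarev.

-1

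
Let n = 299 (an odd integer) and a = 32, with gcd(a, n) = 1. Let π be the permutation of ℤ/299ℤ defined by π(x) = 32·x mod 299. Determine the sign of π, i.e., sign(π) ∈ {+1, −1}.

Start at x=50: 50 → 105 → 71 → 179 → 47 → 9 → 288 → … (one orbit).
Cycle lengths of π_32 on ℤ/299ℤ: [132, 132, 12, 11, 11, 1]; 6 cycles in total.
With 6 cycles on 299 points, sign = (−1)^{299−6} = -1.
(32|299)_J = -1 (Zolotarev's lemma cross-check).

-1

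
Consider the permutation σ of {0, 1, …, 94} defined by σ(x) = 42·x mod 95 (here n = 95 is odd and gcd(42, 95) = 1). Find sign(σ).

Start at x=43: 43 → 1 → 42 → 54 → 83 → 66 → 17 → … (one orbit).
π_42 has 6 disjoint cycles with lengths [36, 36, 9, 9, 4, 1] on {0,…,94}.
95 − 6 = 89 transpositions; sign(π) = (−1)^89 = -1.
Zolotarev: (42|95) = -1, matching the cycle-count sign.

-1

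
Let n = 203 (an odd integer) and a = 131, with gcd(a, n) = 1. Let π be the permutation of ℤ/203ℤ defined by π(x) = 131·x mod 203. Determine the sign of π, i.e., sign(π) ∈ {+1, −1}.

Orbit of 53 under x↦131x: [53, 41, 93, 3, 190, 124, 4]… (length divides ord_203(131)).
Cycle lengths of π_131 on ℤ/203ℤ: [84, 84, 28, 6, 1]; 5 cycles in total.
5 cycles on 203: each ℓ→(−1)^(ℓ−1), product (−1)^198 = +1.
Zolotarev: (131|203) = +1, matching the cycle-count sign.

+1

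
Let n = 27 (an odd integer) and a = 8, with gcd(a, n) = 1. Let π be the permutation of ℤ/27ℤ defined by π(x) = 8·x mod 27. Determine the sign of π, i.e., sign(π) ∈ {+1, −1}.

-1

Orbit of 1 under x↦8x: [1, 8, 10, 26, 19, 17]… (length divides ord_27(8)).
π_8 has 8 disjoint cycles with lengths [6, 6, 6, 2, 2, 2, 2, 1] on {0,…,26}.
sign(π) = (−1)^{n − #cycles} = (−1)^{27−8} = (−1)^19 = -1.
Via Zolotarev, sign(π_{8}) = (8|27) = -1.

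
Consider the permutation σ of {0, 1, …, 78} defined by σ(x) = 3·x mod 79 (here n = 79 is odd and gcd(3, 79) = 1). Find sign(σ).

Orbit of 10 under x↦3x: [10, 30, 11, 33, 20, 60, 22]… (length divides ord_79(3)).
Cycle lengths of π_3 on ℤ/79ℤ: [78, 1]; 2 cycles in total.
2 cycles on 79: each ℓ→(−1)^(ℓ−1), product (−1)^77 = -1.

-1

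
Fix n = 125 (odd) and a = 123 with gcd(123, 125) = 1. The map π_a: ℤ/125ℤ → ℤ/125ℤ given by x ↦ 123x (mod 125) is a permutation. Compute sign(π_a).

Start at x=124: 124 → 2 → 121 → 8 → 109 → 32 → 61 → … (one orbit).
Cycle lengths of π_123 on ℤ/125ℤ: [100, 20, 4, 1]; 4 cycles in total.
4 cycles on 125: each ℓ→(−1)^(ℓ−1), product (−1)^121 = -1.
The Jacobi symbol (123|125) = -1 (Zolotarev) agrees.

-1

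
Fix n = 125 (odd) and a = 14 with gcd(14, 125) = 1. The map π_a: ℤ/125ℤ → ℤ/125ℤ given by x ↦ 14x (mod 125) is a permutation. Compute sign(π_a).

Orbit of 59 under x↦14x: [59, 76, 64, 21, 44, 116, 124]… (length divides ord_125(14)).
π_14 has 7 disjoint cycles with lengths [50, 50, 10, 10, 2, 2, 1] on {0,…,124}.
7 cycles on 125: each ℓ→(−1)^(ℓ−1), product (−1)^118 = +1.
Via Zolotarev, sign(π_{14}) = (14|125) = +1.

+1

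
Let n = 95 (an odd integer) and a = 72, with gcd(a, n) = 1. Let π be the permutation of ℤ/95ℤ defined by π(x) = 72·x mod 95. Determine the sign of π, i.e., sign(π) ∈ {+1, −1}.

Orbit of 52 under x↦72x: [52, 39, 53, 16, 12, 9, 78]… (length divides ord_95(72)).
Cycle lengths of π_72 on ℤ/95ℤ: [36, 36, 18, 4, 1]; 5 cycles in total.
n − c = 95 − 5 = 90; sign = (−1)^90 = +1.
Check: (72/95) = +1 by Zolotarev.

+1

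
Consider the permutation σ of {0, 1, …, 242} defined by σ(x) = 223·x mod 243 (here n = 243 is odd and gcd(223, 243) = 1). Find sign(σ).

Orbit of 58 under x↦223x: [58, 55, 115, 130, 73, 241, 40]… (length divides ord_243(223)).
Cycle lengths of π_223 on ℤ/243ℤ: [81, 81, 27, 27, 9, 9, 3, 3, 1, 1, 1]; 11 cycles in total.
n − c = 243 − 11 = 232; sign = (−1)^232 = +1.
(223|243)_J = +1 (Zolotarev's lemma cross-check).

+1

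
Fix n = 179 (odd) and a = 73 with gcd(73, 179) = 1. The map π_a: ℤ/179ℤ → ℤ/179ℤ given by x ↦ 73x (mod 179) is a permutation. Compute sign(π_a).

-1

Start at x=140: 140 → 17 → 167 → 19 → 134 → 116 → 55 → … (one orbit).
The orbit structure of x ↦ 73x mod 179: 2 orbits of sizes [178, 1].
2 cycles on 179: each ℓ→(−1)^(ℓ−1), product (−1)^177 = -1.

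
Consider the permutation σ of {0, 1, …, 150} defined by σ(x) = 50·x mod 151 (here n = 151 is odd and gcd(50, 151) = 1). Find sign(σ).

Trace 124: π^k(124) = [124, 9, 148, 1, 50, 84, 123] for k=0..6.
Cycle type of π: 25×6 + 1; total 7 cycles.
sign(π) = (−1)^{n − #cycles} = (−1)^{151−7} = (−1)^144 = +1.

+1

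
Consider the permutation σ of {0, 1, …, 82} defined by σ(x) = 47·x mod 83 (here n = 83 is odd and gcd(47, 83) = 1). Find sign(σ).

Trace 74: π^k(74) = [74, 75, 39, 7, 80, 25, 13] for k=0..6.
Cycle lengths of π_47 on ℤ/83ℤ: [82, 1]; 2 cycles in total.
83 − 2 = 81 transpositions; sign(π) = (−1)^81 = -1.

-1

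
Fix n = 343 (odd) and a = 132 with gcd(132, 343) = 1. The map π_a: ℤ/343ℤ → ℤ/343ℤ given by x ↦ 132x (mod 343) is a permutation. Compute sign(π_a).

-1

Start at x=57: 57 → 321 → 183 → 146 → 64 → 216 → 43 → … (one orbit).
Cycle lengths of π_132 on ℤ/343ℤ: [98, 98, 98, 14, 14, 14, 2, 2, 2, 1]; 10 cycles in total.
n − c = 343 − 10 = 333; sign = (−1)^333 = -1.
Zolotarev: (132|343) = -1, matching the cycle-count sign.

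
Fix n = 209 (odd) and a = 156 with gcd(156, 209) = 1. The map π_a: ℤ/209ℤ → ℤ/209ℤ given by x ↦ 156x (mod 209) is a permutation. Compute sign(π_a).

-1

Orbit of 85 under x↦156x: [85, 93, 87, 196, 62, 58, 61]… (length divides ord_209(156)).
π_156 has 6 disjoint cycles with lengths [90, 90, 10, 9, 9, 1] on {0,…,208}.
With 6 cycles on 209 points, sign = (−1)^{209−6} = -1.
(156|209)_J = -1 (Zolotarev's lemma cross-check).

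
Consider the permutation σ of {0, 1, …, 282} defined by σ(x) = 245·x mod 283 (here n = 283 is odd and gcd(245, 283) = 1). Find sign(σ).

-1

Start at x=76: 76 → 225 → 223 → 16 → 241 → 181 → 197 → … (one orbit).
Decompose π into cycles: lengths [94, 94, 94, 1] (4 cycles, including the fixed point 0).
Σ(ℓ_i−1) = 283−4 = 279; sign = (−1)^279 = -1.
The Jacobi symbol (245|283) = -1 (Zolotarev) agrees.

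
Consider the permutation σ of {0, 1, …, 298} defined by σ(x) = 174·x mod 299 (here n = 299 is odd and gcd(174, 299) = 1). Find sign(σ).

-1

Trace 261: π^k(261) = [261, 265, 64, 73, 144, 239, 25] for k=0..6.
Cycle lengths of π_174 on ℤ/299ℤ: [44, 44, 44, 44, 44, 44, 11, 11, 4, 4, 4, 1]; 12 cycles in total.
12 cycles on 299: each ℓ→(−1)^(ℓ−1), product (−1)^287 = -1.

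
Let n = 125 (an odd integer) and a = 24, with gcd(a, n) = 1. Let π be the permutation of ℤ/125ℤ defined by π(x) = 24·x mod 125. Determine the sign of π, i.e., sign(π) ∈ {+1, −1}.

+1

Start at x=49: 49 → 51 → 99 → 1 → 24 → 76 → 74 → … (one orbit).
Cycle lengths of π_24 on ℤ/125ℤ: [10, 10, 10, 10, 10, 10, 10, 10, 10, 10, 2, 2, 2, 2, 2, 2, 2, 2, 2, 2, 2, 2, 1]; 23 cycles in total.
125 − 23 = 102 transpositions; sign(π) = (−1)^102 = +1.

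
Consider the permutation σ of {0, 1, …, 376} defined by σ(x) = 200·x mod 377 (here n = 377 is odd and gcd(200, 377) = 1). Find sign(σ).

+1

Trace 317: π^k(317) = [317, 64, 359, 170, 70, 51, 21] for k=0..6.
The orbit structure of x ↦ 200x mod 377: 17 orbits of sizes [28, 28, 28, 28, 28, 28, 28, 28, 28, 28, 28, 28, 28, 4, 4, 4, 1].
Σ(ℓ_i−1) = 377−17 = 360; sign = (−1)^360 = +1.
Zolotarev: (200|377) = +1, matching the cycle-count sign.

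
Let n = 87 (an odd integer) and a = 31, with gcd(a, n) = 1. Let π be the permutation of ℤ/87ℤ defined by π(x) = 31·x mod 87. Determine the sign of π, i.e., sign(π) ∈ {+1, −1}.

Orbit of 49 under x↦31x: [49, 40, 22, 73, 1, 31, 4]… (length divides ord_87(31)).
π_31 has 6 disjoint cycles with lengths [28, 28, 28, 1, 1, 1] on {0,…,86}.
n − c = 87 − 6 = 81; sign = (−1)^81 = -1.
(31|87)_J = -1 (Zolotarev's lemma cross-check).

-1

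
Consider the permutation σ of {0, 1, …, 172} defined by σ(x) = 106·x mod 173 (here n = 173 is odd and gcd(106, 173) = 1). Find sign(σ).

Start at x=152: 152 → 23 → 16 → 139 → 29 → 133 → 85 → … (one orbit).
Decompose π into cycles: lengths [43, 43, 43, 43, 1] (5 cycles, including the fixed point 0).
5 cycles on 173: each ℓ→(−1)^(ℓ−1), product (−1)^168 = +1.

+1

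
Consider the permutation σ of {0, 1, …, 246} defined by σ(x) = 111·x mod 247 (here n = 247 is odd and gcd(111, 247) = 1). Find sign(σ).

Orbit of 80 under x↦111x: [80, 235, 150, 101, 96, 35, 180]… (length divides ord_247(111)).
The orbit structure of x ↦ 111x mod 247: 10 orbits of sizes [36, 36, 36, 36, 36, 36, 12, 9, 9, 1].
n − c = 247 − 10 = 237; sign = (−1)^237 = -1.
Check: (111/247) = -1 by Zolotarev.

-1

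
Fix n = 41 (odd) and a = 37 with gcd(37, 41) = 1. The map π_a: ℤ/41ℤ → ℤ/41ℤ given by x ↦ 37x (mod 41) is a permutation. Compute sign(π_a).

+1

Trace 10: π^k(10) = [10, 1, 37, 16, 18] for k=0..4.
Decompose π into cycles: lengths [5, 5, 5, 5, 5, 5, 5, 5, 1] (9 cycles, including the fixed point 0).
sign(π) = (−1)^{n − #cycles} = (−1)^{41−9} = (−1)^32 = +1.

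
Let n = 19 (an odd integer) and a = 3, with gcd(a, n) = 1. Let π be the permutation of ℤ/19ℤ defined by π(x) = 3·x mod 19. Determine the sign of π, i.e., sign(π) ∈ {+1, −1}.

-1

Orbit of 16 under x↦3x: [16, 10, 11, 14, 4, 12, 17]… (length divides ord_19(3)).
Cycle lengths of π_3 on ℤ/19ℤ: [18, 1]; 2 cycles in total.
Σ(ℓ_i−1) = 19−2 = 17; sign = (−1)^17 = -1.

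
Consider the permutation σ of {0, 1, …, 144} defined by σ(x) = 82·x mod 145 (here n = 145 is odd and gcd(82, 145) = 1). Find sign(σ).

Trace 94: π^k(94) = [94, 23, 1, 82, 54, 78, 16] for k=0..6.
10 cycles of lengths [28, 28, 28, 28, 7, 7, 7, 7, 4, 1].
sign(π) = (−1)^{n − #cycles} = (−1)^{145−10} = (−1)^135 = -1.
Zolotarev: (82|145) = -1, matching the cycle-count sign.

-1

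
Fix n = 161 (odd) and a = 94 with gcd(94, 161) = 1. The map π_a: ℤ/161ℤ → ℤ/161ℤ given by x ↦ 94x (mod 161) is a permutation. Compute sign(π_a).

Trace 50: π^k(50) = [50, 31, 16, 55, 18, 82, 141] for k=0..6.
The orbit structure of x ↦ 94x mod 161: 6 orbits of sizes [66, 66, 11, 11, 6, 1].
With 6 cycles on 161 points, sign = (−1)^{161−6} = -1.
The Jacobi symbol (94|161) = -1 (Zolotarev) agrees.

-1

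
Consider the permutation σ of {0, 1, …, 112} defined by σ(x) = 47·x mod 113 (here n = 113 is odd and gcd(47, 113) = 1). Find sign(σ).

Start at x=87: 87 → 21 → 83 → 59 → 61 → 42 → 53 → … (one orbit).
2 cycles of lengths [112, 1].
With 2 cycles on 113 points, sign = (−1)^{113−2} = -1.

-1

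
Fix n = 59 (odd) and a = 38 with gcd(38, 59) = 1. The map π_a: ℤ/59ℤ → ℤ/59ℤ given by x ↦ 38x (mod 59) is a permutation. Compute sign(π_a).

-1

Orbit of 31 under x↦38x: [31, 57, 42, 3, 55, 25, 6]… (length divides ord_59(38)).
Cycle lengths of π_38 on ℤ/59ℤ: [58, 1]; 2 cycles in total.
With 2 cycles on 59 points, sign = (−1)^{59−2} = -1.
(38|59)_J = -1 (Zolotarev's lemma cross-check).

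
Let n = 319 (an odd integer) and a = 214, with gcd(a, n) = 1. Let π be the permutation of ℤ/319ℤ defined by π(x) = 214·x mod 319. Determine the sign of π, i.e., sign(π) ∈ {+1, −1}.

-1

Trace 201: π^k(201) = [201, 268, 251, 122, 269, 146, 301] for k=0..6.
π_214 has 6 disjoint cycles with lengths [140, 140, 28, 5, 5, 1] on {0,…,318}.
n − c = 319 − 6 = 313; sign = (−1)^313 = -1.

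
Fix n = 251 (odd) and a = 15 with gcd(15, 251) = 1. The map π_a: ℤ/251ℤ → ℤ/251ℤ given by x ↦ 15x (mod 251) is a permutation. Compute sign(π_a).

Start at x=240: 240 → 86 → 35 → 23 → 94 → 155 → 66 → … (one orbit).
3 cycles of lengths [125, 125, 1].
Σ(ℓ_i−1) = 251−3 = 248; sign = (−1)^248 = +1.
The Jacobi symbol (15|251) = +1 (Zolotarev) agrees.

+1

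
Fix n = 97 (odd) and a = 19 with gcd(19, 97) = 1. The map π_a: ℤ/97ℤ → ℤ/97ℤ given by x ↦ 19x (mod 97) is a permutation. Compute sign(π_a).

Trace 45: π^k(45) = [45, 79, 46, 1, 19, 70, 69] for k=0..6.
Cycle lengths of π_19 on ℤ/97ℤ: [32, 32, 32, 1]; 4 cycles in total.
97 − 4 = 93 transpositions; sign(π) = (−1)^93 = -1.
Via Zolotarev, sign(π_{19}) = (19|97) = -1.

-1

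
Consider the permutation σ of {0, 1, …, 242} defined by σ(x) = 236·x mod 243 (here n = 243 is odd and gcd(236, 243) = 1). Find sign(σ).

-1

Start at x=193: 193 → 107 → 223 → 140 → 235 → 56 → 94 → … (one orbit).
6 cycles of lengths [162, 54, 18, 6, 2, 1].
With 6 cycles on 243 points, sign = (−1)^{243−6} = -1.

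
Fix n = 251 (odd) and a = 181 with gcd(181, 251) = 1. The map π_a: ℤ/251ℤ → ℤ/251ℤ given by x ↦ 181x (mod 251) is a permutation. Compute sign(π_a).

+1

Start at x=58: 58 → 207 → 68 → 9 → 123 → 175 → 49 → … (one orbit).
Cycle type of π: 125×2 + 1; total 3 cycles.
n − c = 251 − 3 = 248; sign = (−1)^248 = +1.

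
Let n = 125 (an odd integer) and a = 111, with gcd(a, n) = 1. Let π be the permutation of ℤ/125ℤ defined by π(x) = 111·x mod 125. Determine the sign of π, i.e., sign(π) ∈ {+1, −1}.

+1

Trace 101: π^k(101) = [101, 86, 46, 106, 16, 26, 11] for k=0..6.
Decompose π into cycles: lengths [25, 25, 25, 25, 5, 5, 5, 5, 1, 1, 1, 1, 1] (13 cycles, including the fixed point 0).
125 − 13 = 112 transpositions; sign(π) = (−1)^112 = +1.
Via Zolotarev, sign(π_{111}) = (111|125) = +1.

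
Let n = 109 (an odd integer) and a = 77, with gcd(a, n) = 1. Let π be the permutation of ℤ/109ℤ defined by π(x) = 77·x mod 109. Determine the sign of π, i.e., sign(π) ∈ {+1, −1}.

-1

Trace 54: π^k(54) = [54, 16, 33, 34, 2, 45, 86] for k=0..6.
Cycle lengths of π_77 on ℤ/109ℤ: [36, 36, 36, 1]; 4 cycles in total.
109 − 4 = 105 transpositions; sign(π) = (−1)^105 = -1.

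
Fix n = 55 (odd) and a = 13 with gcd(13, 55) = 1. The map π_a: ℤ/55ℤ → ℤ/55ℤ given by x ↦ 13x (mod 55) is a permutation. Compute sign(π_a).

+1

Orbit of 31 under x↦13x: [31, 18, 14, 17, 1, 13, 4]… (length divides ord_55(13)).
π_13 has 5 disjoint cycles with lengths [20, 20, 10, 4, 1] on {0,…,54}.
Σ(ℓ_i−1) = 55−5 = 50; sign = (−1)^50 = +1.
Check: (13/55) = +1 by Zolotarev.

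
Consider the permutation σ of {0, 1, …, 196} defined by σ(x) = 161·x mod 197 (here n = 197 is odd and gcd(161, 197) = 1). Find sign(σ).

+1

Trace 83: π^k(83) = [83, 164, 6, 178, 93, 1, 161] for k=0..6.
Decompose π into cycles: lengths [14, 14, 14, 14, 14, 14, 14, 14, 14, 14, 14, 14, 14, 14, 1] (15 cycles, including the fixed point 0).
15 cycles on 197: each ℓ→(−1)^(ℓ−1), product (−1)^182 = +1.
Check: (161/197) = +1 by Zolotarev.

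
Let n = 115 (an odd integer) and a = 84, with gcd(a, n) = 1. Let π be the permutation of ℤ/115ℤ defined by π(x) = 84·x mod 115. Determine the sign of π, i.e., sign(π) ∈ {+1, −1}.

Trace 109: π^k(109) = [109, 71, 99, 36, 34, 96, 14] for k=0..6.
π_84 has 8 disjoint cycles with lengths [22, 22, 22, 22, 22, 2, 2, 1] on {0,…,114}.
With 8 cycles on 115 points, sign = (−1)^{115−8} = -1.

-1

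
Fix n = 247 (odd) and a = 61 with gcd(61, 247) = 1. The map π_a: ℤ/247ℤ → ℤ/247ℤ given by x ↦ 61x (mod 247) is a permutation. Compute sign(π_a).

+1

Start at x=1: 1 → 61 → 16 → 235 → 9 → 55 → 144 → … (one orbit).
31 cycles of lengths [9, 9, 9, 9, 9, 9, 9, 9, 9, 9, 9, 9, 9, 9, 9, 9, 9, 9, 9, 9, 9, 9, 9, 9, 9, 9, 3, 3, 3, 3, 1].
sign(π) = (−1)^{n − #cycles} = (−1)^{247−31} = (−1)^216 = +1.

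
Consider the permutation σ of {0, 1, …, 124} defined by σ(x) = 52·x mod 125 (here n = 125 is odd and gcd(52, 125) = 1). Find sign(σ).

Orbit of 22 under x↦52x: [22, 19, 113, 1, 52, 79, 108]… (length divides ord_125(52)).
4 cycles of lengths [100, 20, 4, 1].
4 cycles on 125: each ℓ→(−1)^(ℓ−1), product (−1)^121 = -1.
Via Zolotarev, sign(π_{52}) = (52|125) = -1.

-1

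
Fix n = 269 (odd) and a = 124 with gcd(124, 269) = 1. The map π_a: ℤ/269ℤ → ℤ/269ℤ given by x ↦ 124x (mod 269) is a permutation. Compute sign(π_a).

Start at x=98: 98 → 47 → 179 → 138 → 165 → 16 → 101 → … (one orbit).
Cycle lengths of π_124 on ℤ/269ℤ: [268, 1]; 2 cycles in total.
2 cycles on 269: each ℓ→(−1)^(ℓ−1), product (−1)^267 = -1.

-1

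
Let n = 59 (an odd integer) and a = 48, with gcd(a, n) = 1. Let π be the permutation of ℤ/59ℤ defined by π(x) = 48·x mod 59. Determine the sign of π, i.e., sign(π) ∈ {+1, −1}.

Start at x=46: 46 → 25 → 20 → 16 → 1 → 48 → 3 → … (one orbit).
π_48 has 3 disjoint cycles with lengths [29, 29, 1] on {0,…,58}.
59 − 3 = 56 transpositions; sign(π) = (−1)^56 = +1.

+1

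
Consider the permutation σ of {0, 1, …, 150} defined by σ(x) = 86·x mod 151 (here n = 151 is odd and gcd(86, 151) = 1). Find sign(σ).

+1

Trace 124: π^k(124) = [124, 94, 81, 20, 59, 91, 125] for k=0..6.
Cycle type of π: 25×6 + 1; total 7 cycles.
With 7 cycles on 151 points, sign = (−1)^{151−7} = +1.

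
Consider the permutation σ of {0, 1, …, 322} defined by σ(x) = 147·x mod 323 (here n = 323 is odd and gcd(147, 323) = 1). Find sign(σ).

Trace 290: π^k(290) = [290, 317, 87, 192, 123, 316, 263] for k=0..6.
Cycle lengths of π_147 on ℤ/323ℤ: [144, 144, 18, 16, 1]; 5 cycles in total.
323 − 5 = 318 transpositions; sign(π) = (−1)^318 = +1.
Check: (147/323) = +1 by Zolotarev.

+1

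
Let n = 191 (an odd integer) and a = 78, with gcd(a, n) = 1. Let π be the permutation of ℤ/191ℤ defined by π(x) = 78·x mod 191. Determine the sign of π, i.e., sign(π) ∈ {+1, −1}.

+1

Start at x=10: 10 → 16 → 102 → 125 → 9 → 129 → 130 → … (one orbit).
π_78 has 3 disjoint cycles with lengths [95, 95, 1] on {0,…,190}.
3 cycles on 191: each ℓ→(−1)^(ℓ−1), product (−1)^188 = +1.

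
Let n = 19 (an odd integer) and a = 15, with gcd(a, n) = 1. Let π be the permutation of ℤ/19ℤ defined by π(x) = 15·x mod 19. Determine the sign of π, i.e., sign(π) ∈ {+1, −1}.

-1

Start at x=15: 15 → 16 → 12 → 9 → 2 → 11 → 13 → … (one orbit).
2 cycles of lengths [18, 1].
Σ(ℓ_i−1) = 19−2 = 17; sign = (−1)^17 = -1.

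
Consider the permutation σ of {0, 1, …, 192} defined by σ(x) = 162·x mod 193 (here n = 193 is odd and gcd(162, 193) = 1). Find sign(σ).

Start at x=18: 18 → 21 → 121 → 109 → 95 → 143 → 6 → … (one orbit).
Decompose π into cycles: lengths [96, 96, 1] (3 cycles, including the fixed point 0).
sign(π) = (−1)^{n − #cycles} = (−1)^{193−3} = (−1)^190 = +1.

+1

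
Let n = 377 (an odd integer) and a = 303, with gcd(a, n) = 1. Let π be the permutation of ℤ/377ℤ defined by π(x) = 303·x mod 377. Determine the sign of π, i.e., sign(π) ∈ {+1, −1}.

+1

Orbit of 198 under x↦303x: [198, 51, 373, 296, 339, 173, 16]… (length divides ord_377(303)).
Cycle lengths of π_303 on ℤ/377ℤ: [42, 42, 42, 42, 42, 42, 42, 42, 14, 14, 6, 6, 1]; 13 cycles in total.
13 cycles on 377: each ℓ→(−1)^(ℓ−1), product (−1)^364 = +1.
Check: (303/377) = +1 by Zolotarev.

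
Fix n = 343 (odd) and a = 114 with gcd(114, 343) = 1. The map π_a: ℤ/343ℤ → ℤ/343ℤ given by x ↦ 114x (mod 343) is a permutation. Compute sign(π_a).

+1

Orbit of 60 under x↦114x: [60, 323, 121, 74, 204, 275, 137]… (length divides ord_343(114)).
π_114 has 7 disjoint cycles with lengths [147, 147, 21, 21, 3, 3, 1] on {0,…,342}.
343 − 7 = 336 transpositions; sign(π) = (−1)^336 = +1.
(114|343)_J = +1 (Zolotarev's lemma cross-check).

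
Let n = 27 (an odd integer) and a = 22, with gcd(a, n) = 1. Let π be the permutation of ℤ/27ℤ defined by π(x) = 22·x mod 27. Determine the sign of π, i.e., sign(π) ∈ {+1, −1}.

Trace 10: π^k(10) = [10, 4, 7, 19, 13, 16, 1] for k=0..6.
The orbit structure of x ↦ 22x mod 27: 7 orbits of sizes [9, 9, 3, 3, 1, 1, 1].
n − c = 27 − 7 = 20; sign = (−1)^20 = +1.
Zolotarev: (22|27) = +1, matching the cycle-count sign.

+1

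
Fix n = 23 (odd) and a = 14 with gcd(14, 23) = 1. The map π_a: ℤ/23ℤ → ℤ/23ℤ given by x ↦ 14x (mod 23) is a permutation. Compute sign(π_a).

-1

Orbit of 20 under x↦14x: [20, 4, 10, 2, 5, 1, 14]… (length divides ord_23(14)).
Cycle lengths of π_14 on ℤ/23ℤ: [22, 1]; 2 cycles in total.
23 − 2 = 21 transpositions; sign(π) = (−1)^21 = -1.
(14|23)_J = -1 (Zolotarev's lemma cross-check).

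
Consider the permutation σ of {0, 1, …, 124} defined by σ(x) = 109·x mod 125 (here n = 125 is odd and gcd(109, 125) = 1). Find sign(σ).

Start at x=9: 9 → 106 → 54 → 11 → 74 → 66 → 69 → … (one orbit).
7 cycles of lengths [50, 50, 10, 10, 2, 2, 1].
n − c = 125 − 7 = 118; sign = (−1)^118 = +1.
(109|125)_J = +1 (Zolotarev's lemma cross-check).

+1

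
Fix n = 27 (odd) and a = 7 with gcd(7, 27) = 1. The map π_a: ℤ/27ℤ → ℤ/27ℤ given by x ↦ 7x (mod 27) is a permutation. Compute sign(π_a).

+1

Start at x=1: 1 → 7 → 22 → 19 → 25 → 13 → 10 → … (one orbit).
7 cycles of lengths [9, 9, 3, 3, 1, 1, 1].
sign(π) = (−1)^{n − #cycles} = (−1)^{27−7} = (−1)^20 = +1.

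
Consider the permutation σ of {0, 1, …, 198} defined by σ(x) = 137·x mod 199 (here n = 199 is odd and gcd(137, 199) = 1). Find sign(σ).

-1

Orbit of 125 under x↦137x: [125, 11, 114, 96, 18, 78, 139]… (length divides ord_199(137)).
Cycle lengths of π_137 on ℤ/199ℤ: [22, 22, 22, 22, 22, 22, 22, 22, 22, 1]; 10 cycles in total.
sign(π) = (−1)^{n − #cycles} = (−1)^{199−10} = (−1)^189 = -1.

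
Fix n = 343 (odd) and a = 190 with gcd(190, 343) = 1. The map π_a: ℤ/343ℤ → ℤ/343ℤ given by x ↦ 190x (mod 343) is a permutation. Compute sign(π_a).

+1

Start at x=197: 197 → 43 → 281 → 225 → 218 → 260 → 8 → … (one orbit).
π_190 has 19 disjoint cycles with lengths [49, 49, 49, 49, 49, 49, 7, 7, 7, 7, 7, 7, 1, 1, 1, 1, 1, 1, 1] on {0,…,342}.
Σ(ℓ_i−1) = 343−19 = 324; sign = (−1)^324 = +1.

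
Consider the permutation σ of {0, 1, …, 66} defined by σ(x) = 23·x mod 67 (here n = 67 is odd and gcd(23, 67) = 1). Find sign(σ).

+1

Orbit of 56 under x↦23x: [56, 15, 10, 29, 64, 65, 21]… (length divides ord_67(23)).
Decompose π into cycles: lengths [33, 33, 1] (3 cycles, including the fixed point 0).
67 − 3 = 64 transpositions; sign(π) = (−1)^64 = +1.
(23|67)_J = +1 (Zolotarev's lemma cross-check).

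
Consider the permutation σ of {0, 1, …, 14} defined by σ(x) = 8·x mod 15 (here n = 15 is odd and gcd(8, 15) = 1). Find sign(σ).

Orbit of 4 under x↦8x: [4, 2, 1, 8]… (length divides ord_15(8)).
The orbit structure of x ↦ 8x mod 15: 5 orbits of sizes [4, 4, 4, 2, 1].
15 − 5 = 10 transpositions; sign(π) = (−1)^10 = +1.
The Jacobi symbol (8|15) = +1 (Zolotarev) agrees.

+1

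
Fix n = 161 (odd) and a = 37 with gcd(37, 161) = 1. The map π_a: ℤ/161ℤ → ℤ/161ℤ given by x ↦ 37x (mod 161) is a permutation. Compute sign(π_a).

-1

Start at x=100: 100 → 158 → 50 → 79 → 25 → 120 → 93 → … (one orbit).
The orbit structure of x ↦ 37x mod 161: 6 orbits of sizes [66, 66, 22, 3, 3, 1].
161 − 6 = 155 transpositions; sign(π) = (−1)^155 = -1.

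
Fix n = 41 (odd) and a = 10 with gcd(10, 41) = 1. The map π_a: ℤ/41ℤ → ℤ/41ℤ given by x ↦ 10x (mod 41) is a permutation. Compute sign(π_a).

Start at x=37: 37 → 1 → 10 → 18 → 16 → 37 (one orbit).
Cycle type of π: 5×8 + 1; total 9 cycles.
41 − 9 = 32 transpositions; sign(π) = (−1)^32 = +1.

+1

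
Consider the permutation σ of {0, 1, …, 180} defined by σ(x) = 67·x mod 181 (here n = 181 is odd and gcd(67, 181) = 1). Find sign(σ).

+1

Trace 49: π^k(49) = [49, 25, 46, 5, 154, 1, 67] for k=0..6.
Decompose π into cycles: lengths [30, 30, 30, 30, 30, 30, 1] (7 cycles, including the fixed point 0).
n − c = 181 − 7 = 174; sign = (−1)^174 = +1.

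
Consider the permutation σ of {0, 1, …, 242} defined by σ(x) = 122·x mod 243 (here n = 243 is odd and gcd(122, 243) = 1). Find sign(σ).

Orbit of 13 under x↦122x: [13, 128, 64, 32, 16, 8, 4]… (length divides ord_243(122)).
Cycle lengths of π_122 on ℤ/243ℤ: [162, 54, 18, 6, 2, 1]; 6 cycles in total.
Σ(ℓ_i−1) = 243−6 = 237; sign = (−1)^237 = -1.
Check: (122/243) = -1 by Zolotarev.

-1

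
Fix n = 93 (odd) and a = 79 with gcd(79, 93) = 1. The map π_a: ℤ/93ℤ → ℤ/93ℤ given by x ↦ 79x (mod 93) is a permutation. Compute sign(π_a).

Start at x=67: 67 → 85 → 19 → 13 → 4 → 37 → 40 → … (one orbit).
Cycle type of π: 30×3 + 1×3; total 6 cycles.
6 cycles on 93: each ℓ→(−1)^(ℓ−1), product (−1)^87 = -1.
Check: (79/93) = -1 by Zolotarev.

-1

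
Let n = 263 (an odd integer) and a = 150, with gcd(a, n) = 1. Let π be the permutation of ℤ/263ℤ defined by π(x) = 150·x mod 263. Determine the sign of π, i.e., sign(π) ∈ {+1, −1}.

Orbit of 244 under x↦150x: [244, 43, 138, 186, 22, 144, 34]… (length divides ord_263(150)).
Decompose π into cycles: lengths [131, 131, 1] (3 cycles, including the fixed point 0).
n − c = 263 − 3 = 260; sign = (−1)^260 = +1.
Via Zolotarev, sign(π_{150}) = (150|263) = +1.

+1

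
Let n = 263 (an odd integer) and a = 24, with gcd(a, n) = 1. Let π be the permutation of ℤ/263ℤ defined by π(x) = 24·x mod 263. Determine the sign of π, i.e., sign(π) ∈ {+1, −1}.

Trace 62: π^k(62) = [62, 173, 207, 234, 93, 128, 179] for k=0..6.
Decompose π into cycles: lengths [131, 131, 1] (3 cycles, including the fixed point 0).
3 cycles on 263: each ℓ→(−1)^(ℓ−1), product (−1)^260 = +1.
Check: (24/263) = +1 by Zolotarev.

+1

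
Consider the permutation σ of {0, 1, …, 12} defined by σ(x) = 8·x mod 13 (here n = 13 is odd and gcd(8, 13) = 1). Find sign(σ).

-1

Orbit of 8 under x↦8x: [8, 12, 5, 1]… (length divides ord_13(8)).
Decompose π into cycles: lengths [4, 4, 4, 1] (4 cycles, including the fixed point 0).
13 − 4 = 9 transpositions; sign(π) = (−1)^9 = -1.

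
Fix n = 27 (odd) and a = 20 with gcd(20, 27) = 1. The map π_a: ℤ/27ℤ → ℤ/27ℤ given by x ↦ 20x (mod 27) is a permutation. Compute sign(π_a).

-1

Orbit of 14 under x↦20x: [14, 10, 11, 4, 26, 7, 5]… (length divides ord_27(20)).
The orbit structure of x ↦ 20x mod 27: 4 orbits of sizes [18, 6, 2, 1].
With 4 cycles on 27 points, sign = (−1)^{27−4} = -1.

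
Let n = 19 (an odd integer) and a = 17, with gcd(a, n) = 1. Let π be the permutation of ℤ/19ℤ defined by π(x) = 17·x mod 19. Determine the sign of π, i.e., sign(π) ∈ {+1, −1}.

Start at x=9: 9 → 1 → 17 → 4 → 11 → 16 → 6 → … (one orbit).
3 cycles of lengths [9, 9, 1].
Σ(ℓ_i−1) = 19−3 = 16; sign = (−1)^16 = +1.
The Jacobi symbol (17|19) = +1 (Zolotarev) agrees.

+1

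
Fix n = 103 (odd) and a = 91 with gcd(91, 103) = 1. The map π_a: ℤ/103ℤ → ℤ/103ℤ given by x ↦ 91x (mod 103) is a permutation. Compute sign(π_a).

Trace 9: π^k(9) = [9, 98, 60, 1, 91, 41, 23] for k=0..6.
π_91 has 3 disjoint cycles with lengths [51, 51, 1] on {0,…,102}.
Σ(ℓ_i−1) = 103−3 = 100; sign = (−1)^100 = +1.

+1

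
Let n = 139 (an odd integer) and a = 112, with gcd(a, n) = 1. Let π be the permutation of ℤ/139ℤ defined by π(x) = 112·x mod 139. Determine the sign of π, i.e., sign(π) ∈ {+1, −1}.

+1

Start at x=36: 36 → 1 → 112 → 34 → 55 → 44 → 63 → … (one orbit).
Cycle type of π: 23×6 + 1; total 7 cycles.
n − c = 139 − 7 = 132; sign = (−1)^132 = +1.
The Jacobi symbol (112|139) = +1 (Zolotarev) agrees.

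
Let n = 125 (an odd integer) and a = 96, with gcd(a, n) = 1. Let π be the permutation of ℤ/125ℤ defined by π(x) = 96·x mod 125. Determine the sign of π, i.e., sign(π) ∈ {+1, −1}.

Orbit of 6 under x↦96x: [6, 76, 46, 41, 61, 106, 51]… (length divides ord_125(96)).
The orbit structure of x ↦ 96x mod 125: 13 orbits of sizes [25, 25, 25, 25, 5, 5, 5, 5, 1, 1, 1, 1, 1].
With 13 cycles on 125 points, sign = (−1)^{125−13} = +1.

+1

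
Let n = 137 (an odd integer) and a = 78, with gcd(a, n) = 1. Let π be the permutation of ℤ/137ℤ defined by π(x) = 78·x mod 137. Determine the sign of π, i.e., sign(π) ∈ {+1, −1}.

Orbit of 22 under x↦78x: [22, 72, 136, 59, 81, 16, 15]… (length divides ord_137(78)).
5 cycles of lengths [34, 34, 34, 34, 1].
With 5 cycles on 137 points, sign = (−1)^{137−5} = +1.

+1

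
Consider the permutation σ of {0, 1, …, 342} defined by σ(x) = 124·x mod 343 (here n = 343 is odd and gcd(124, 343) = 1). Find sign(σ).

-1

Start at x=285: 285 → 11 → 335 → 37 → 129 → 218 → 278 → … (one orbit).
π_124 has 4 disjoint cycles with lengths [294, 42, 6, 1] on {0,…,342}.
sign(π) = (−1)^{n − #cycles} = (−1)^{343−4} = (−1)^339 = -1.
The Jacobi symbol (124|343) = -1 (Zolotarev) agrees.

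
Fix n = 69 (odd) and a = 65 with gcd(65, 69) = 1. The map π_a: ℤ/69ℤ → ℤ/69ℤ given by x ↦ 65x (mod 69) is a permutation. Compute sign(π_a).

Trace 13: π^k(13) = [13, 17, 1, 65, 16, 5, 49] for k=0..6.
Cycle lengths of π_65 on ℤ/69ℤ: [22, 22, 22, 2, 1]; 5 cycles in total.
n − c = 69 − 5 = 64; sign = (−1)^64 = +1.
(65|69)_J = +1 (Zolotarev's lemma cross-check).

+1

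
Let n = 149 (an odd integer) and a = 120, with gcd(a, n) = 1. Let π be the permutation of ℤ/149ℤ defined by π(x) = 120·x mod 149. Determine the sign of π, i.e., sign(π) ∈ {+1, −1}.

+1

Trace 102: π^k(102) = [102, 22, 107, 26, 140, 112, 30] for k=0..6.
π_120 has 3 disjoint cycles with lengths [74, 74, 1] on {0,…,148}.
Σ(ℓ_i−1) = 149−3 = 146; sign = (−1)^146 = +1.
(120|149)_J = +1 (Zolotarev's lemma cross-check).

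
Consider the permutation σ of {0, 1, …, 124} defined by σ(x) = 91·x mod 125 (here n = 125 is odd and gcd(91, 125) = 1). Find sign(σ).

Start at x=16: 16 → 81 → 121 → 11 → 1 → 91 → 31 → … (one orbit).
π_91 has 13 disjoint cycles with lengths [25, 25, 25, 25, 5, 5, 5, 5, 1, 1, 1, 1, 1] on {0,…,124}.
13 cycles on 125: each ℓ→(−1)^(ℓ−1), product (−1)^112 = +1.
Via Zolotarev, sign(π_{91}) = (91|125) = +1.

+1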